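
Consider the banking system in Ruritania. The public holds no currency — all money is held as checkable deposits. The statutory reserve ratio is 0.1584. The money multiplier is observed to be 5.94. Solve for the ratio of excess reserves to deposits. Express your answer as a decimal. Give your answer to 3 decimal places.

Using m = 5.94. Since m = (1 + c)/(c + rr + e), the denominator satisfies c + rr + e = (1 + c)/m = (1 + 0) / 5.94 ≈ 0.168350.
With c = 0 and rr = 0.1584, the ratio of excess reserves to deposits is 0.168350 − 0 − 0.1584 = 0.00995.

0.010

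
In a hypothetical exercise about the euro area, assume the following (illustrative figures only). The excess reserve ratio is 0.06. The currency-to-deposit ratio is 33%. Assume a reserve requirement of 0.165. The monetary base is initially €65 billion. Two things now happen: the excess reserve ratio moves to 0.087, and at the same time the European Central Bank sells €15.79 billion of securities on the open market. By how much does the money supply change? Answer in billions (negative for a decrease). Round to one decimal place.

-43.3 billion

Before: m₁ = (1 + 0.33) / (0.165 + 0.06 + 0.33) ≈ 2.3964, MB₁ = 65, so M₁ = 2.3964 × 65 = 155.766 billion.
After: m₂ = (1 + 0.33) / (0.165 + 0.087 + 0.33) ≈ 2.2852, MB₂ = 65 − 15.79 = 49.21, so M₂ = 2.2852 × 49.21 ≈ 112.4547 billion.
ΔM = M₂ − M₁ = 112.4547 − 155.766 = -43.3113 billion.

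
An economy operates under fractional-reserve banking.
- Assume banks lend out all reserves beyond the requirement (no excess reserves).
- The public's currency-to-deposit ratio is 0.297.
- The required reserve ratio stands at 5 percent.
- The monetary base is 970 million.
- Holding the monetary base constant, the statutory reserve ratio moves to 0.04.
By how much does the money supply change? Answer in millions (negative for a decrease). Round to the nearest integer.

108 million

Initially m₁ = (1 + 0.297) / (0.05 + 0.297) ≈ 3.7378, so M₁ = 3.7378 × 970 = 3625.666 million.
After the change m₂ = (1 + 0.297) / (0.04 + 0.297) ≈ 3.8487, so M₂ = 3.8487 × 970 = 3733.239 million.
ΔM = M₂ − M₁ = 3733.239 − 3625.666 = 107.573 million.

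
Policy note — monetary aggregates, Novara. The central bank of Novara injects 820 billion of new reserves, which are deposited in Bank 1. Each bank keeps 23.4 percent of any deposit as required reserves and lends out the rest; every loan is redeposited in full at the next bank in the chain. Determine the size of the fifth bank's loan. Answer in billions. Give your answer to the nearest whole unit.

Each bank lends a fraction (1 − rr) = 0.7660 of the deposit it receives, so Bank 5 receives 820·0.7660^4 and lends 820·0.7660^5 ≈ 216.2508 billion.

216 billion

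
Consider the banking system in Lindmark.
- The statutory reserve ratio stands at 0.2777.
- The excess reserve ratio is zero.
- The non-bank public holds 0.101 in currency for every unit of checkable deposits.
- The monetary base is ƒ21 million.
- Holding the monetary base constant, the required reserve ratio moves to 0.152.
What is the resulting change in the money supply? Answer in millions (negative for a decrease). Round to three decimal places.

Initially m₁ = (1 + 0.101) / (0.2777 + 0.101) ≈ 2.907314, so M₁ = 2.907314 × 21 ≈ 61.0536 million.
After the change m₂ = (1 + 0.101) / (0.152 + 0.101) ≈ 4.351779, so M₂ = 4.351779 × 21 ≈ 91.3874 million.
ΔM = M₂ − M₁ = 91.3874 − 61.0536 = 30.3338 million.

ƒ30.334 million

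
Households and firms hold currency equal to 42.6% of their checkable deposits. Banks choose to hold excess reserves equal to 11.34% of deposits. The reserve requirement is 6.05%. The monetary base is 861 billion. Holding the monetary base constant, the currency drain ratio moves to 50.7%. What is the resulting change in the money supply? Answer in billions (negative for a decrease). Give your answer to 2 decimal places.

-141.05 billion

Initially m₁ = (1 + 0.426) / (0.0605 + 0.1134 + 0.426) ≈ 2.377063, so M₁ = 2.377063 × 861 ≈ 2046.6512 billion.
After the change m₂ = (1 + 0.507) / (0.0605 + 0.1134 + 0.507) ≈ 2.213247, so M₂ = 2.213247 × 861 ≈ 1905.6057 billion.
ΔM = M₂ − M₁ = 1905.6057 − 2046.6512 = -141.0455 billion.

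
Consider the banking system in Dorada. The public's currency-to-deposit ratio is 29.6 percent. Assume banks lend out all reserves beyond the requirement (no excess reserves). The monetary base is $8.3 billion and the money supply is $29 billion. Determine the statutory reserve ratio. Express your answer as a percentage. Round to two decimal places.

Using m = M/MB = 29/8.3 ≈ 3.493976. Since m = (1 + c)/(c + rr + e), the denominator satisfies c + rr + e = (1 + c)/m = (1 + 0.296) / 3.493976 ≈ 0.370924.
With c = 0.296 and e = 0, the statutory reserve ratio is 0.370924 − 0.296 − 0 = 0.074924.

7.49%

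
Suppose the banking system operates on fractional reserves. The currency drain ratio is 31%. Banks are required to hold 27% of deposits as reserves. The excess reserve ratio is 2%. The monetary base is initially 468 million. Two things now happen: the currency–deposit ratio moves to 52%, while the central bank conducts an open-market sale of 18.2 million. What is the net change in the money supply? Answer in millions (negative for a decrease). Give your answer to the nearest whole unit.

Before: m₁ = (1 + 0.31) / (0.27 + 0.02 + 0.31) ≈ 2.1833, MB₁ = 468, so M₁ = 2.1833 × 468 = 1021.7844 million.
After: m₂ = (1 + 0.52) / (0.27 + 0.02 + 0.52) ≈ 1.8765, MB₂ = 468 − 18.2 = 449.8, so M₂ = 1.8765 × 449.8 = 844.0497 million.
ΔM = M₂ − M₁ = 844.0497 − 1021.7844 = -177.7347 million.

-178 million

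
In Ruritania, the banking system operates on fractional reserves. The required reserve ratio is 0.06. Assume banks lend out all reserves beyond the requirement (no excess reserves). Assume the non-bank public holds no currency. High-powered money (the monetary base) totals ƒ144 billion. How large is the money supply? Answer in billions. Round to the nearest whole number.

With no currency drain or excess reserves, the money multiplier is m = 1/rr = 1/0.06 ≈ 16.6667.
Money supply M = m × MB = 16.6667 × 144 = 2400.0048 billion.

ƒ2400 billion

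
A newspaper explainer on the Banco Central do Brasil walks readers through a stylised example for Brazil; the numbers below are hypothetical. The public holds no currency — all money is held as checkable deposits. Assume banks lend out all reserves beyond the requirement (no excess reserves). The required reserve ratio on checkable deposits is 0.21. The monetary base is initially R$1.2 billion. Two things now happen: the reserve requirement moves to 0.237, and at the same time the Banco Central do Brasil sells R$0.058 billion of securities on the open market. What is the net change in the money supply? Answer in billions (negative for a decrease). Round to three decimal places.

-0.896 billion

Before: m₁ = 1 / (0.21) ≈ 4.76190, MB₁ = 1.2, so M₁ = 4.76190 × 1.2 ≈ 5.7143 billion.
After: m₂ = 1 / (0.237) ≈ 4.21941, MB₂ = 1.2 − 0.058 = 1.142, so M₂ = 4.21941 × 1.142 ≈ 4.8186 billion.
ΔM = M₂ − M₁ = 4.8186 − 5.7143 = -0.8957 billion.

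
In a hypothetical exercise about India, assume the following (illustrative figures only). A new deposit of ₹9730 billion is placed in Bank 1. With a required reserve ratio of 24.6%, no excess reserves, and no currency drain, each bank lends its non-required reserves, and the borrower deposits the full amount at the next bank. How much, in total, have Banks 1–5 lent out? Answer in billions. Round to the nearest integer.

₹22555 billion

Bank i lends (1 − rr)^i of the original deposit: Bank 1 lends 9730·0.7540 = 7336.4200, Bank 2 lends 9730·0.7540² ≈ 5531.6607, and so on.
Summing a geometric series: total = 9730·[0.7540·(1 − 0.7540^5) / (1 − 0.7540)] ≈ 22554.9980 billion.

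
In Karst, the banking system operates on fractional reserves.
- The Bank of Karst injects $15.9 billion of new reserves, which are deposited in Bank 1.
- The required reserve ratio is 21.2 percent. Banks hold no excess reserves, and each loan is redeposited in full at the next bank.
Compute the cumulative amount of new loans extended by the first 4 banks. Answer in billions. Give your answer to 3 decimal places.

$36.313 billion

Bank i lends (1 − rr)^i of the original deposit: Bank 1 lends 15.9·0.7880 = 12.5292, Bank 2 lends 15.9·0.7880² ≈ 9.8730, and so on.
Summing a geometric series: total = 15.9·[0.7880·(1 − 0.7880^4) / (1 − 0.7880)] ≈ 36.3127 billion.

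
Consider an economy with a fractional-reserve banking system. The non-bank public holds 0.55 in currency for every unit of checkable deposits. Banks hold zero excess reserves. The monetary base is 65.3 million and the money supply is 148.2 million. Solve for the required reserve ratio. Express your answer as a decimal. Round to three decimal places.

Using m = M/MB = 148.2/65.3 ≈ 2.269525. Since m = (1 + c)/(c + rr + e), the denominator satisfies c + rr + e = (1 + c)/m = (1 + 0.55) / 2.269525 ≈ 0.682962.
With c = 0.55 and e = 0, the required reserve ratio is 0.682962 − 0.55 − 0 = 0.132962.

0.133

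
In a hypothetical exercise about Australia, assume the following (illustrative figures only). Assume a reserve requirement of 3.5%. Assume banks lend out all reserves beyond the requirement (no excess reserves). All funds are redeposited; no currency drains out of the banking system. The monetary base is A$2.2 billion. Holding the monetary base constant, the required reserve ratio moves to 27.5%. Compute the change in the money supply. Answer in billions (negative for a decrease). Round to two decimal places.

-54.86 billion

Initially m₁ = 1 / (0.035) ≈ 28.5714, so M₁ = 28.5714 × 2.2 ≈ 62.8571 billion.
After the change m₂ = 1 / (0.275) ≈ 3.6364, so M₂ = 3.6364 × 2.2 ≈ 8.0001 billion.
ΔM = M₂ − M₁ = 8.0001 − 62.8571 = -54.857 billion.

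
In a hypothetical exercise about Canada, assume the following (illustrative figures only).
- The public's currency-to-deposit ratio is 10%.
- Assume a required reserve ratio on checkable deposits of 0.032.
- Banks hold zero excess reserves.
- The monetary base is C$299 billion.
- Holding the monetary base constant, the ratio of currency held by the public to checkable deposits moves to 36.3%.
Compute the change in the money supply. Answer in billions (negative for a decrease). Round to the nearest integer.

-1460 billion

Initially m₁ = (1 + 0.1) / (0.032 + 0.1) ≈ 8.3333, so M₁ = 8.3333 × 299 = 2491.6567 billion.
After the change m₂ = (1 + 0.363) / (0.032 + 0.363) ≈ 3.4506, so M₂ = 3.4506 × 299 = 1031.7294 billion.
ΔM = M₂ − M₁ = 1031.7294 − 2491.6567 = -1459.9273 billion.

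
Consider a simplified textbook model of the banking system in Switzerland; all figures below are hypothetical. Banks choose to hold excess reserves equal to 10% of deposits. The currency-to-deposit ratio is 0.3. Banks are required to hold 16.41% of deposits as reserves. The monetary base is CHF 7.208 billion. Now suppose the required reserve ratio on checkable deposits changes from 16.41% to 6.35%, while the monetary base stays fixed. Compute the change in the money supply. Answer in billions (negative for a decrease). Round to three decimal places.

CHF 3.605 billion

Initially m₁ = (1 + 0.3) / (0.1641 + 0.1 + 0.3) ≈ 2.30456, so M₁ = 2.30456 × 7.208 ≈ 16.6113 billion.
After the change m₂ = (1 + 0.3) / (0.0635 + 0.1 + 0.3) ≈ 2.80475, so M₂ = 2.80475 × 7.208 ≈ 20.2166 billion.
ΔM = M₂ − M₁ = 20.2166 − 16.6113 = 3.6053 billion.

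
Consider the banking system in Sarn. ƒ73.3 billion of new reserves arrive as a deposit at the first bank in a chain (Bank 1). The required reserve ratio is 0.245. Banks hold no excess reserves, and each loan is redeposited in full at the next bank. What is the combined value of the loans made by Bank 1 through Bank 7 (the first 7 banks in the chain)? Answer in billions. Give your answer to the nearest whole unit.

Bank i lends (1 − rr)^i of the original deposit: Bank 1 lends 73.3·0.7550 = 55.3415, Bank 2 lends 73.3·0.7550² ≈ 41.7828, and so on.
Summing a geometric series: total = 73.3·[0.7550·(1 − 0.7550^7) / (1 − 0.7550)] ≈ 194.2963 billion.

ƒ194 billion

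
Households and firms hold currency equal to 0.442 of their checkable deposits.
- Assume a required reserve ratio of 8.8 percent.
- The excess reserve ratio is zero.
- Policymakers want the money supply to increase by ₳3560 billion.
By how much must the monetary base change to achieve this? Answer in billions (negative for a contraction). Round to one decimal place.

₳1308.5 billion

The money multiplier is m = (1 + c) / (rr + c) = (1 + 0.442) / (0.088 + 0.442) ≈ 2.720755.
ΔMB = ΔM / m = (+3560) / 2.720755 ≈ 1308.4603 billion.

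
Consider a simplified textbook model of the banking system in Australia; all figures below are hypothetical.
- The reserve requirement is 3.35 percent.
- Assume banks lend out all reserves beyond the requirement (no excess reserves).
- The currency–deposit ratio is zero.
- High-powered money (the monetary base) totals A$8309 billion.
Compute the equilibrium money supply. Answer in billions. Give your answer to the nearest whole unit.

With no currency drain or excess reserves, the money multiplier is m = 1/rr = 1/0.0335 ≈ 29.85075.
Money supply M = m × MB = 29.85075 × 8309 ≈ 248029.8818 billion.

A$248030 billion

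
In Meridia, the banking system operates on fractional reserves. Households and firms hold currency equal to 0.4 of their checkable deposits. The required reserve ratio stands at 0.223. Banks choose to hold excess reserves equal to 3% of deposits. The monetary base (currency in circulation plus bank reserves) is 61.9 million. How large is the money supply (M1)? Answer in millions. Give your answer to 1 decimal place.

The money multiplier is m = (1 + c) / (rr + e + c) = (1 + 0.4) / (0.223 + 0.03 + 0.4) ≈ 2.1440.
So M = m × MB = 2.1440 × 61.9 = 132.7136 million.

132.7 million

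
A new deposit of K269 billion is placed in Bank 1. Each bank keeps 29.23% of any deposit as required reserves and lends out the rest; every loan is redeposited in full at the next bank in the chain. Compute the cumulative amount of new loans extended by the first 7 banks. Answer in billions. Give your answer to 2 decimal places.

Bank i lends (1 − rr)^i of the original deposit: Bank 1 lends 269·0.7077 = 190.3713, Bank 2 lends 269·0.7077² ≈ 134.7258, and so on.
Summing a geometric series: total = 269·[0.7077·(1 − 0.7077^7) / (1 − 0.7077)] ≈ 593.3822 billion.

K593.38 billion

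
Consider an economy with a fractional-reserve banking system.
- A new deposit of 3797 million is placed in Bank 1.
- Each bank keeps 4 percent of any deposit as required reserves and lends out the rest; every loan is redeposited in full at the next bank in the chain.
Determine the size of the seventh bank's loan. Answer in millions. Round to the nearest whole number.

2853 million

Each bank lends a fraction (1 − rr) = 0.9600 of the deposit it receives, so Bank 7 receives 3797·0.9600^6 and lends 3797·0.9600^7 ≈ 2853.2461 million.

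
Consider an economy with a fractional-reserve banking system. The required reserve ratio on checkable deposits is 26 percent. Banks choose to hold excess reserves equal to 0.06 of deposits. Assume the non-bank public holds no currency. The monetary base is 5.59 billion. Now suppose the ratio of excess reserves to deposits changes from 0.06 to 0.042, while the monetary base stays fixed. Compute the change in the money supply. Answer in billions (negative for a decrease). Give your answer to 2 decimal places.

Initially m₁ = 1 / (0.26 + 0.06) = 3.1250, so M₁ = 3.1250 × 5.59 ≈ 17.4688 billion.
After the change m₂ = 1 / (0.26 + 0.042) ≈ 3.3113, so M₂ = 3.3113 × 5.59 ≈ 18.5102 billion.
ΔM = M₂ − M₁ = 18.5102 − 17.4688 = 1.0414 billion.

1.04 billion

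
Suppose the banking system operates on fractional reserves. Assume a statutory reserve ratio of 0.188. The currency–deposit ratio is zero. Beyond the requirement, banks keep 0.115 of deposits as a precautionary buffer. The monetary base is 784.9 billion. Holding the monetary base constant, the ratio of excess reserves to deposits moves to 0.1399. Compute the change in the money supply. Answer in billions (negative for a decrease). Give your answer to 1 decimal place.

-196.7 billion

Initially m₁ = 1 / (0.188 + 0.115) ≈ 3.30033, so M₁ = 3.30033 × 784.9 ≈ 2590.429 billion.
After the change m₂ = 1 / (0.188 + 0.1399) ≈ 3.04971, so M₂ = 3.04971 × 784.9 ≈ 2393.7174 billion.
ΔM = M₂ − M₁ = 2393.7174 − 2590.429 = -196.7116 billion.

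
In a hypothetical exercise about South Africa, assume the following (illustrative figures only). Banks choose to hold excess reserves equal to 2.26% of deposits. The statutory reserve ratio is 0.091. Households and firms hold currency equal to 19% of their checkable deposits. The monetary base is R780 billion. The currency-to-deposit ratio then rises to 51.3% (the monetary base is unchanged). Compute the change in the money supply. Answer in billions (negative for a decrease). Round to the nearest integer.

Initially m₁ = (1 + 0.19) / (0.091 + 0.0226 + 0.19) ≈ 3.9196, so M₁ = 3.9196 × 780 = 3057.288 billion.
After the change m₂ = (1 + 0.513) / (0.091 + 0.0226 + 0.513) ≈ 2.4146, so M₂ = 2.4146 × 780 = 1883.388 billion.
ΔM = M₂ − M₁ = 1883.388 − 3057.288 = -1173.9 billion.

-1174 billion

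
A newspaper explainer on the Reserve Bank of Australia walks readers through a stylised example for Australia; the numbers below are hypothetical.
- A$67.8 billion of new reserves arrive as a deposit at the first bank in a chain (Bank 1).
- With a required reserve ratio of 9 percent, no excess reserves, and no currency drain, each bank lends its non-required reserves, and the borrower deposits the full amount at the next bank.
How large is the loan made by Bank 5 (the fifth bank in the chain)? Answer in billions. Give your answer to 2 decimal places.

Each bank lends a fraction (1 − rr) = 0.9100 of the deposit it receives, so Bank 5 receives 67.8·0.9100^4 and lends 67.8·0.9100^5 ≈ 42.3094 billion.

A$42.31 billion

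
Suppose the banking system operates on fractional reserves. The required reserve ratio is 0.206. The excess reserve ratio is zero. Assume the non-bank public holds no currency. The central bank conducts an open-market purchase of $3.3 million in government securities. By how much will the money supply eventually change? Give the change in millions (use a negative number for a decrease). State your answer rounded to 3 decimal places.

$16.019 million

The simple money multiplier is m = 1/rr = 1/0.206 ≈ 4.85437.
An open-market purchase increases the monetary base by 3.3 million, so ΔM = m × ΔMB = 4.85437 × 3.3 ≈ 16.0194 million.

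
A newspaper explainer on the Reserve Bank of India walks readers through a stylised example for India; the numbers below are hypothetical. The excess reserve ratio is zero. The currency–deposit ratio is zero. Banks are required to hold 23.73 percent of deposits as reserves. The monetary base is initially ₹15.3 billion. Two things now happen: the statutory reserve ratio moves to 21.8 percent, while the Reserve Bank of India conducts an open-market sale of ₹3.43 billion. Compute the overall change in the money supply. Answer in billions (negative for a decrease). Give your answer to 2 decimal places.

Before: m₁ = 1 / (0.2373) ≈ 4.21408, MB₁ = 15.3, so M₁ = 4.21408 × 15.3 ≈ 64.4754 billion.
After: m₂ = 1 / (0.218) ≈ 4.58716, MB₂ = 15.3 − 3.43 = 11.87, so M₂ = 4.58716 × 11.87 ≈ 54.4496 billion.
ΔM = M₂ − M₁ = 54.4496 − 64.4754 = -10.0258 billion.

-10.03 billion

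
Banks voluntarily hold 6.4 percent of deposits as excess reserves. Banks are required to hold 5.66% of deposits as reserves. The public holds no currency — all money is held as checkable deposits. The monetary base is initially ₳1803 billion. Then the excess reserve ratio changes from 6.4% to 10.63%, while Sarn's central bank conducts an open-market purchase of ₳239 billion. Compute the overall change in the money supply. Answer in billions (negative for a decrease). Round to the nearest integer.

Before: m₁ = 1 / (0.0566 + 0.064) ≈ 8.29187, MB₁ = 1803, so M₁ = 8.29187 × 1803 ≈ 14950.2416 billion.
After: m₂ = 1 / (0.0566 + 0.1063) ≈ 6.13874, MB₂ = 1803 + 239 = 2042, so M₂ = 6.13874 × 2042 ≈ 12535.3071 billion.
ΔM = M₂ − M₁ = 12535.3071 − 14950.2416 = -2414.9345 billion.

-2415 billion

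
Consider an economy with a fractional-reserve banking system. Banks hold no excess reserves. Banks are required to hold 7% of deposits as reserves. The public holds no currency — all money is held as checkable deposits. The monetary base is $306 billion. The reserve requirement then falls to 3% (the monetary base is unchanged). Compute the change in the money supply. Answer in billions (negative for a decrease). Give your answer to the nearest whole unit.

Initially m₁ = 1 / (0.07) ≈ 14.2857, so M₁ = 14.2857 × 306 = 4371.4242 billion.
After the change m₂ = 1 / (0.03) ≈ 33.3333, so M₂ = 33.3333 × 306 = 10199.9898 billion.
ΔM = M₂ − M₁ = 10199.9898 − 4371.4242 = 5828.5656 billion.

$5829 billion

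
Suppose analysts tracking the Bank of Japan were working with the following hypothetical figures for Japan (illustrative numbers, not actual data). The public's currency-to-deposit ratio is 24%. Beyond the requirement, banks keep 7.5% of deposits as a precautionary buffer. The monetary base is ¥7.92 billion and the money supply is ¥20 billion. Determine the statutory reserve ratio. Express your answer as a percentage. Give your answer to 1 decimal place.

17.6%

Using m = M/MB = 20/7.92 ≈ 2.525253. Since m = (1 + c)/(c + rr + e), the denominator satisfies c + rr + e = (1 + c)/m = (1 + 0.24) / 2.525253 ≈ 0.491040.
With c = 0.24 and e = 0.075, the statutory reserve ratio is 0.491040 − 0.24 − 0.075 = 0.17604.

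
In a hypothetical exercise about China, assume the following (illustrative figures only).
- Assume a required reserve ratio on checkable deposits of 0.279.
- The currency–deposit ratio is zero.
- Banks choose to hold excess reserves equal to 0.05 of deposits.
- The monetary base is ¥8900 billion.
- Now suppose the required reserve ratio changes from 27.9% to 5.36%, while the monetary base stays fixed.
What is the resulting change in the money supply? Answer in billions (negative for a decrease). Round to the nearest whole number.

Initially m₁ = 1 / (0.279 + 0.05) ≈ 3.03951, so M₁ = 3.03951 × 8900 = 27051.639 billion.
After the change m₂ = 1 / (0.0536 + 0.05) ≈ 9.65251, so M₂ = 9.65251 × 8900 = 85907.339 billion.
ΔM = M₂ − M₁ = 85907.339 − 27051.639 = 58855.7 billion.

¥58856 billion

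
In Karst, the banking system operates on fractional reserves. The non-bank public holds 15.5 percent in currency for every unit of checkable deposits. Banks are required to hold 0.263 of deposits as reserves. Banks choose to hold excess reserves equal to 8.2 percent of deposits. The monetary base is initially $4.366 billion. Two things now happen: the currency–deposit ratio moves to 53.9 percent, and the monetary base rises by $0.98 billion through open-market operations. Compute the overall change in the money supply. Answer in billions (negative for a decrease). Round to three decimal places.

-0.778 billion

Before: m₁ = (1 + 0.155) / (0.263 + 0.082 + 0.155) = 2.31, MB₁ = 4.366, so M₁ = 2.31 × 4.366 ≈ 10.0855 billion.
After: m₂ = (1 + 0.539) / (0.263 + 0.082 + 0.539) ≈ 1.74095, MB₂ = 4.366 + 0.98 = 5.346, so M₂ = 1.74095 × 5.346 ≈ 9.3071 billion.
ΔM = M₂ − M₁ = 9.3071 − 10.0855 = -0.7784 billion.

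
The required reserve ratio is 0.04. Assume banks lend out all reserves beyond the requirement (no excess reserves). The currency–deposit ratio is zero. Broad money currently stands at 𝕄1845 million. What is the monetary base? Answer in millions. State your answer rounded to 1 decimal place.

With no currency drain and no excess reserves, the money multiplier is m = 1/rr = 1/0.04 = 25.
The monetary base is MB = M / m = 1845 / 25 = 73.8 million.

𝕄73.8 million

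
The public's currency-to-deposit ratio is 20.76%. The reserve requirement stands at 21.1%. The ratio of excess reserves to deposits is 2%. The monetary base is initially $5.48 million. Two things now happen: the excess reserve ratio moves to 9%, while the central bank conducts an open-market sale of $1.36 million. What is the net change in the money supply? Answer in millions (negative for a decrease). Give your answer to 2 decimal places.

Before: m₁ = (1 + 0.2076) / (0.211 + 0.02 + 0.2076) ≈ 2.7533, MB₁ = 5.48, so M₁ = 2.7533 × 5.48 ≈ 15.0881 million.
After: m₂ = (1 + 0.2076) / (0.211 + 0.09 + 0.2076) ≈ 2.3744, MB₂ = 5.48 − 1.36 = 4.12, so M₂ = 2.3744 × 4.12 ≈ 9.7825 million.
ΔM = M₂ − M₁ = 9.7825 − 15.0881 = -5.3056 million.

-5.31 million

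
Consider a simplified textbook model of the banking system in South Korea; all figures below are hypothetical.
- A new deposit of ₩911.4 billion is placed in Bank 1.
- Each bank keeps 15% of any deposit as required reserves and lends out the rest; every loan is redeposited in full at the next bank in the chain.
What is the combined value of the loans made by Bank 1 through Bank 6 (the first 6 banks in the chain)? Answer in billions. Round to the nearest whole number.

₩3217 billion

Bank i lends (1 − rr)^i of the original deposit: Bank 1 lends 911.4·0.8500 = 774.6900, Bank 2 lends 911.4·0.8500² = 658.4865, and so on.
Summing a geometric series: total = 911.4·[0.8500·(1 − 0.8500^6) / (1 − 0.8500)] ≈ 3216.7736 billion.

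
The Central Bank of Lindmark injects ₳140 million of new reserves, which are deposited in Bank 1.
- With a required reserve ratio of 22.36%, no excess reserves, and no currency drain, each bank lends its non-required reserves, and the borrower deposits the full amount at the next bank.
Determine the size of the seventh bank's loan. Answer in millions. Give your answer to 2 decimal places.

₳23.81 million

Each bank lends a fraction (1 − rr) = 0.7764 of the deposit it receives, so Bank 7 receives 140·0.7764^6 and lends 140·0.7764^7 ≈ 23.8082 million.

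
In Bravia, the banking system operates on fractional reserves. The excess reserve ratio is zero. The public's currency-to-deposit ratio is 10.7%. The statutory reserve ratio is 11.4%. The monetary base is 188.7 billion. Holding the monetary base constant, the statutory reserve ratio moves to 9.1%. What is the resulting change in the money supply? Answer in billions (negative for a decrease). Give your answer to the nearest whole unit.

110 billion

Initially m₁ = (1 + 0.107) / (0.114 + 0.107) ≈ 5.0090, so M₁ = 5.0090 × 188.7 = 945.1983 billion.
After the change m₂ = (1 + 0.107) / (0.091 + 0.107) ≈ 5.5909, so M₂ = 5.5909 × 188.7 ≈ 1055.0028 billion.
ΔM = M₂ − M₁ = 1055.0028 − 945.1983 = 109.8045 billion.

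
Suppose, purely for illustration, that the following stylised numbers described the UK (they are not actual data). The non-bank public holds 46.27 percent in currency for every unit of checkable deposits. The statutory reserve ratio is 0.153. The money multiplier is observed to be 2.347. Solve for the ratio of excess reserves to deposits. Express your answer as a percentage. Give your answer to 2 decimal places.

0.75%

Using m = 2.347. Since m = (1 + c)/(c + rr + e), the denominator satisfies c + rr + e = (1 + c)/m = (1 + 0.4627) / 2.347 ≈ 0.623221.
With c = 0.4627 and rr = 0.153, the ratio of excess reserves to deposits is 0.623221 − 0.4627 − 0.153 = 0.007521.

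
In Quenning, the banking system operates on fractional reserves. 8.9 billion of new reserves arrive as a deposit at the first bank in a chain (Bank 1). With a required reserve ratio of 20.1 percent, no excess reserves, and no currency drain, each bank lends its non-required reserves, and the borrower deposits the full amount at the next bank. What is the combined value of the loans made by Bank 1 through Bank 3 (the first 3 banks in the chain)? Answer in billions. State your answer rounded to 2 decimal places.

17.33 billion

Bank i lends (1 − rr)^i of the original deposit: Bank 1 lends 8.9·0.7990 = 7.1111, Bank 2 lends 8.9·0.7990² ≈ 5.6818, and so on.
Summing a geometric series: total = 8.9·[0.7990·(1 − 0.7990^3) / (1 − 0.7990)] ≈ 17.3326 billion.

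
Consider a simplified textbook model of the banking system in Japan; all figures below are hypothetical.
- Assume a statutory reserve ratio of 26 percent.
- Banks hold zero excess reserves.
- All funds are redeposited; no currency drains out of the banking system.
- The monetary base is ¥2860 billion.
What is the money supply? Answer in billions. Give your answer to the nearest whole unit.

With no currency drain or excess reserves, the money multiplier is m = 1/rr = 1/0.26 ≈ 3.84615.
Money supply M = m × MB = 3.84615 × 2860 = 10999.989 billion.

¥11000 billion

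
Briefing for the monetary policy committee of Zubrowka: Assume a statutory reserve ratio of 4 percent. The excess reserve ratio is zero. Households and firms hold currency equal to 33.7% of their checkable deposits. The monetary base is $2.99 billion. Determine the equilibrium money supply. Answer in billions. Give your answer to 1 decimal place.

The money multiplier is m = (1 + c) / (rr + c) = (1 + 0.337) / (0.04 + 0.337) ≈ 3.5464.
So M = m × MB = 3.5464 × 2.99 ≈ 10.6037 billion.

$10.6 billion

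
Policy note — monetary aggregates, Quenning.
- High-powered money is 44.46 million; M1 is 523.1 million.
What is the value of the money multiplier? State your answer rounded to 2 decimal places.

The money multiplier is m = M / MB = 523.1 / 44.46 ≈ 11.76563.

11.77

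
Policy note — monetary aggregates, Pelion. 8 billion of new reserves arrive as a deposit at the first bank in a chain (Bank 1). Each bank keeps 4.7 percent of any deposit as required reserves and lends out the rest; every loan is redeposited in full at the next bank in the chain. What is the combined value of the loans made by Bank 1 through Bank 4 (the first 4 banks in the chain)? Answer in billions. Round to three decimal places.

28.413 billion

Bank i lends (1 − rr)^i of the original deposit: Bank 1 lends 8·0.9530 = 7.6240, Bank 2 lends 8·0.9530² ≈ 7.2657, and so on.
Summing a geometric series: total = 8·[0.9530·(1 − 0.9530^4) / (1 − 0.9530)] ≈ 28.4126 billion.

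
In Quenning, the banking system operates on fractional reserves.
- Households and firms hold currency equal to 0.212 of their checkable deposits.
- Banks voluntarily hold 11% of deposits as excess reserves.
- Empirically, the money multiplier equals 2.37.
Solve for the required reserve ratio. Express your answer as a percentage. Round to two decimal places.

18.94%

Using m = 2.37. Since m = (1 + c)/(c + rr + e), the denominator satisfies c + rr + e = (1 + c)/m = (1 + 0.212) / 2.37 ≈ 0.511392.
With c = 0.212 and e = 0.11, the required reserve ratio is 0.511392 − 0.212 − 0.11 = 0.189392.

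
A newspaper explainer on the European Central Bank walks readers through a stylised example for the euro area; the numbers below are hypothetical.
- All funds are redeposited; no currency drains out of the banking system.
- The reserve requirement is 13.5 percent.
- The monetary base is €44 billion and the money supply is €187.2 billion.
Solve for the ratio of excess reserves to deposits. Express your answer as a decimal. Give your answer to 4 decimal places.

0.1000

Using m = M/MB = 187.2/44 ≈ 4.254545. Since m = (1 + c)/(c + rr + e), the denominator satisfies c + rr + e = (1 + c)/m = (1 + 0) / 4.254545 ≈ 0.235043.
With c = 0 and rr = 0.135, the ratio of excess reserves to deposits is 0.235043 − 0 − 0.135 = 0.100043.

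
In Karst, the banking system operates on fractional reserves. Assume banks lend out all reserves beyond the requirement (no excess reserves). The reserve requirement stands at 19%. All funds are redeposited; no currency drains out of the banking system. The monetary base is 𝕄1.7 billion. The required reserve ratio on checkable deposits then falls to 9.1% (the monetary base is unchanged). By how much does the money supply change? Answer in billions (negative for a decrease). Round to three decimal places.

Initially m₁ = 1 / (0.19) ≈ 5.26316, so M₁ = 5.26316 × 1.7 ≈ 8.9474 billion.
After the change m₂ = 1 / (0.091) ≈ 10.98901, so M₂ = 10.98901 × 1.7 ≈ 18.6813 billion.
ΔM = M₂ − M₁ = 18.6813 − 8.9474 = 9.7339 billion.

𝕄9.734 billion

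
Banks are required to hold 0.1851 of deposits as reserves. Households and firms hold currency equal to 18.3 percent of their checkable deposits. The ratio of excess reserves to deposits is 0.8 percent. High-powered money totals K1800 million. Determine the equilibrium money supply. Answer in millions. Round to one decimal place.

K5661.8 million

The money multiplier is m = (1 + c) / (rr + e + c) = (1 + 0.183) / (0.1851 + 0.008 + 0.183) ≈ 3.145440.
So M = m × MB = 3.145440 × 1800 = 5661.792 million.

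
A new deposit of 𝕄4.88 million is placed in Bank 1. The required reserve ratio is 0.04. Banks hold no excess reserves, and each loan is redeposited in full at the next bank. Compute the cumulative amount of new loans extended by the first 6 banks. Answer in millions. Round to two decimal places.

Bank i lends (1 − rr)^i of the original deposit: Bank 1 lends 4.88·0.9600 = 4.6848, Bank 2 lends 4.88·0.9600² ≈ 4.4974, and so on.
Summing a geometric series: total = 4.88·[0.9600·(1 − 0.9600^6) / (1 − 0.9600)] ≈ 25.4434 million.

𝕄25.44 million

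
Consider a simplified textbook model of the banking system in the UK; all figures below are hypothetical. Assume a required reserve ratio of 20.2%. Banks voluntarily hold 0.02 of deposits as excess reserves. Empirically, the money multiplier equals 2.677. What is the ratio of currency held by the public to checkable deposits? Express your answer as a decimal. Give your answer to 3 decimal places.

0.242

Using m = 2.677. From m = (1 + c)/(c + rr + e), rearranging gives 1 + c = m·(c + rr + e), so c·(1 − m) = m·(rr + e) − 1.
Hence c = [m·(rr + e) − 1]/(1 − m) = [2.677 × (0.202 + 0.02) − 1] / (1 − 2.677) ≈ 0.241924.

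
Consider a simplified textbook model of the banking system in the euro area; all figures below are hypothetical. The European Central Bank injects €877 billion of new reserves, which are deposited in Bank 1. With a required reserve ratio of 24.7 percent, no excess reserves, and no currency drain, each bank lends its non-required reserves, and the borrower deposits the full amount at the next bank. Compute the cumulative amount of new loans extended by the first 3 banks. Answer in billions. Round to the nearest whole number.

Bank i lends (1 − rr)^i of the original deposit: Bank 1 lends 877·0.7530 = 660.3810, Bank 2 lends 877·0.7530² ≈ 497.2669, and so on.
Summing a geometric series: total = 877·[0.7530·(1 − 0.7530^3) / (1 − 0.7530)] ≈ 1532.0899 billion.

€1532 billion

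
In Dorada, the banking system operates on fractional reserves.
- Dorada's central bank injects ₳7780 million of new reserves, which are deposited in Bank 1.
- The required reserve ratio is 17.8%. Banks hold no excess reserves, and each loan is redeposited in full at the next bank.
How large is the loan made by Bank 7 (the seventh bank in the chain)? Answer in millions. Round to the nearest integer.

₳1973 million

Each bank lends a fraction (1 − rr) = 0.8220 of the deposit it receives, so Bank 7 receives 7780·0.8220^6 and lends 7780·0.8220^7 ≈ 1972.7966 million.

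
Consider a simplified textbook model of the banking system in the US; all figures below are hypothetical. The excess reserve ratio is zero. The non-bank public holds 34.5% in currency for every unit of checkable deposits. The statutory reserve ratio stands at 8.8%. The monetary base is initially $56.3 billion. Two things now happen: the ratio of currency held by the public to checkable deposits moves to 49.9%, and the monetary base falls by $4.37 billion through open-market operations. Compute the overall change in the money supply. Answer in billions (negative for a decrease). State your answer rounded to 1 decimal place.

Before: m₁ = (1 + 0.345) / (0.088 + 0.345) ≈ 3.1062, MB₁ = 56.3, so M₁ = 3.1062 × 56.3 ≈ 174.8791 billion.
After: m₂ = (1 + 0.499) / (0.088 + 0.499) ≈ 2.5537, MB₂ = 56.3 − 4.37 = 51.93, so M₂ = 2.5537 × 51.93 ≈ 132.6136 billion.
ΔM = M₂ − M₁ = 132.6136 − 174.8791 = -42.2655 billion.

-42.3 billion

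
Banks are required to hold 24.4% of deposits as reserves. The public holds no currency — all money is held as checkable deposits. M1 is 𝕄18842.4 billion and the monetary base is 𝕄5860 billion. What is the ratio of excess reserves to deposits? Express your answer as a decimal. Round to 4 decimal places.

0.0670

Using m = M/MB = 18842.4/5860 ≈ 3.215427. Since m = (1 + c)/(c + rr + e), the denominator satisfies c + rr + e = (1 + c)/m = (1 + 0) / 3.215427 ≈ 0.311001.
With c = 0 and rr = 0.244, the ratio of excess reserves to deposits is 0.311001 − 0 − 0.244 = 0.067001.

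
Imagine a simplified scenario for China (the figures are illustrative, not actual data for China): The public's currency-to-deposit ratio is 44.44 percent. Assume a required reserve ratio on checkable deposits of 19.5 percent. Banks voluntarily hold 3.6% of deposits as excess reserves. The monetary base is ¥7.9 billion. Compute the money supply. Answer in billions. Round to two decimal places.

The money multiplier is m = (1 + c) / (rr + e + c) = (1 + 0.4444) / (0.195 + 0.036 + 0.4444) ≈ 2.1386.
So M = m × MB = 2.1386 × 7.9 ≈ 16.8949 billion.

¥16.89 billion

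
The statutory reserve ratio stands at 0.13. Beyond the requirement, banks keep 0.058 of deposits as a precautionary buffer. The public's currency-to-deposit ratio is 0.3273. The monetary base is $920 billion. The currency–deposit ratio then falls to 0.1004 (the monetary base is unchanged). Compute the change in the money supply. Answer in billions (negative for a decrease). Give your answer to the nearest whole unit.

Initially m₁ = (1 + 0.3273) / (0.13 + 0.058 + 0.3273) ≈ 2.5758, so M₁ = 2.5758 × 920 = 2369.736 billion.
After the change m₂ = (1 + 0.1004) / (0.13 + 0.058 + 0.1004) ≈ 3.8155, so M₂ = 3.8155 × 920 = 3510.26 billion.
ΔM = M₂ − M₁ = 3510.26 − 2369.736 = 1140.524 billion.

$1141 billion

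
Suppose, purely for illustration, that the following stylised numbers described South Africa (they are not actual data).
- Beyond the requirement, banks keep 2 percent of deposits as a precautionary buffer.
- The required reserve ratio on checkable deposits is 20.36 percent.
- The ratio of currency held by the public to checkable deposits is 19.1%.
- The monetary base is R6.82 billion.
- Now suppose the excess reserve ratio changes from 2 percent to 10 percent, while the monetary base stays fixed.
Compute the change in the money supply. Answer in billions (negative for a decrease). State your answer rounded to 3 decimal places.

Initially m₁ = (1 + 0.191) / (0.2036 + 0.02 + 0.191) ≈ 2.87265, so M₁ = 2.87265 × 6.82 ≈ 19.5915 billion.
After the change m₂ = (1 + 0.191) / (0.2036 + 0.1 + 0.191) ≈ 2.40801, so M₂ = 2.40801 × 6.82 ≈ 16.4226 billion.
ΔM = M₂ − M₁ = 16.4226 − 19.5915 = -3.1689 billion.

-3.169 billion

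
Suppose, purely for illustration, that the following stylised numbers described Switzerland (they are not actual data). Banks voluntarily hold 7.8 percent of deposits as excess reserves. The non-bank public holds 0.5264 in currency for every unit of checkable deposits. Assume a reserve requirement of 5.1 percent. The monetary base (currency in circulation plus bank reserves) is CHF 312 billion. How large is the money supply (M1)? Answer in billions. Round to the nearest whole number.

The money multiplier is m = (1 + c) / (rr + e + c) = (1 + 0.5264) / (0.051 + 0.078 + 0.5264) ≈ 2.3290.
So M = m × MB = 2.3290 × 312 = 726.648 billion.

CHF 727 billion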